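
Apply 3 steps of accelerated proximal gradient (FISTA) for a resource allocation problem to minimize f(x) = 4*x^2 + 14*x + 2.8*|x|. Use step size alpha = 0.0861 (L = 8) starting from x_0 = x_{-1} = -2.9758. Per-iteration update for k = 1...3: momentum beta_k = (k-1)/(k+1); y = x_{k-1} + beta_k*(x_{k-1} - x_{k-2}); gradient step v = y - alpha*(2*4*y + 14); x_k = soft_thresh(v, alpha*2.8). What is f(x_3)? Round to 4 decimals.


FISTA on f(x) = 4*x^2 + 14*x + 2.8*|x|
L = 8, alpha = 0.0861
Iteration 1: beta = 0.0, y = -2.9758 + 0.0*(-2.9758 + 2.9758) = -2.9758
  grad(y) = -9.8064, v = y - alpha*grad = -2.1315
  prox(v) = soft_thresh(-2.1315, 0.2411) = -1.8904
Iteration 2: beta = 0.3333, y = -1.8904 + 0.3333*(-1.8904 + 2.9758) = -1.5286
  grad(y) = 1.7713, v = y - alpha*grad = -1.6811
  prox(v) = soft_thresh(-1.6811, 0.2411) = -1.44
Iteration 3: beta = 0.5, y = -1.44 + 0.5*(-1.44 + 1.8904) = -1.2148
  grad(y) = 4.2814, v = y - alpha*grad = -1.5835
  prox(v) = soft_thresh(-1.5835, 0.2411) = -1.3424
f(x_3) = 4*(-1.3424)^2 + 14*(-1.3424) + 2.8*|-1.3424| = -7.8267


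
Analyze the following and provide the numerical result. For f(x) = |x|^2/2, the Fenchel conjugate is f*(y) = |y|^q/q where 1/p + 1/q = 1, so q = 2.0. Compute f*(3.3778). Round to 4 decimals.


The conjugate exponent q satisfies 1/p + 1/q = 1.
p = 2, so q = 2/(2 - 1) = 2.0
|y|^q = 3.3778^2.0 = 11.4095
f*(3.3778) = 11.4095 / 2.0 = 5.7048


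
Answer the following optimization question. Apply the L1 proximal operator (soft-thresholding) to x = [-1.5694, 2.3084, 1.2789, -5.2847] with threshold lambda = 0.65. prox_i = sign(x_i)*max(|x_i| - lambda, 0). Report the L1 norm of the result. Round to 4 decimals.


Soft-thresholding with lambda = 0.65:
prox(-1.5694) = sign(-1.5694)*max(|-1.5694| - 0.65, 0) = -0.9194
prox(2.3084) = sign(2.3084)*max(|2.3084| - 0.65, 0) = 1.6584
prox(1.2789) = sign(1.2789)*max(|1.2789| - 0.65, 0) = 0.6289
prox(-5.2847) = sign(-5.2847)*max(|-5.2847| - 0.65, 0) = -4.6347
prox(x) = [-0.9194, 1.6584, 0.6289, -4.6347]
||prox(x)||_1 = 0.9194 + 1.6584 + 0.6289 + 4.6347 = 7.8414


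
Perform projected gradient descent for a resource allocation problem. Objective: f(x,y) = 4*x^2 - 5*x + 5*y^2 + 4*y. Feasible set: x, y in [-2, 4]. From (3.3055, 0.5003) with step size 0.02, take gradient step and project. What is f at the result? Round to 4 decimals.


Step 1: Compute gradient at (3.3055, 0.5003).
grad_x = 2*4*3.3055 - 5 = 21.444
grad_y = 2*5*0.5003 + 4 = 9.003
Step 2: Gradient step.
x_raw = 3.3055 - 0.02*21.444 = 2.8766
y_raw = 0.5003 - 0.02*9.003 = 0.3202
Step 3: Project onto [-2, 4].
x_proj = clip(2.8766) = 2.8766
y_proj = clip(0.3202) = 0.3202
Step 4: Evaluate f.
f(2.8766, 0.3202) = 20.5104


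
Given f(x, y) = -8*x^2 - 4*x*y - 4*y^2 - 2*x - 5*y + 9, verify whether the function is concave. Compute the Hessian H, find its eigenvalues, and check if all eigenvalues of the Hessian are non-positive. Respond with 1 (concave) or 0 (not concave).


The Hessian of f(x,y) = -8*x^2 - 4*x*y - 4*y^2 - 2*x - 5*y + 9 is:
H = [[-16, -4], [-4, -8]]
Trace = -16 - 8 = -24
Determinant = -16*-8 - (-4)^2 = 112
Discriminant = (-24)^2 - 4*112 = 128.0
Eigenvalues: lambda_1 = -17.6569, lambda_2 = -6.3431
The function is concave.

1


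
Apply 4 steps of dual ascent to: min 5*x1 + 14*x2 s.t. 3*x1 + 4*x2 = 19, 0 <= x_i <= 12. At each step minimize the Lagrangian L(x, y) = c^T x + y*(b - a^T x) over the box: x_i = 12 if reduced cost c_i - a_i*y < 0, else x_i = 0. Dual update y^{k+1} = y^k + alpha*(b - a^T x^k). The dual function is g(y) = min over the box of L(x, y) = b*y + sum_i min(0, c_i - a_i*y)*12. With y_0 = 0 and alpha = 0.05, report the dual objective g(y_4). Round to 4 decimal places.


Dual ascent for LP: min 5*x1 + 14*x2, 3*x1 + 4*x2 = 19, 0 <= x_i <= 12
Step 1: y^k = 0.0, reduced costs: (5.0, 14.0)
  x^k = (0.0, 0.0), subgradient = b - a^T x = 19.0
  y^{k+1} = 0.0 + 0.05*19.0 = 0.95
Step 2: y^k = 0.95, reduced costs: (2.15, 10.2)
  x^k = (0.0, 0.0), subgradient = b - a^T x = 19.0
  y^{k+1} = 0.95 + 0.05*19.0 = 1.9
Step 3: y^k = 1.9, reduced costs: (-0.7, 6.4)
  x^k = (12.0, 0.0), subgradient = b - a^T x = -17.0
  y^{k+1} = 1.9 + 0.05*-17.0 = 1.05
Step 4: y^k = 1.05, reduced costs: (1.85, 9.8)
  x^k = (0.0, 0.0), subgradient = b - a^T x = 19.0
  y^{k+1} = 1.05 + 0.05*19.0 = 2.0
Dual objective at y_4 = 2.0: reduced costs (-1.0, 6.0), box minimizer x = (12.0, 0.0)
g(y_4) = b*y + (c1 - a1*y)*x1 + (c2 - a2*y)*x2 = 19*2.0 + (-1.0)*12.0 + 6.0*0.0 = 38.0 - 12.0 + 0.0 = 26.0


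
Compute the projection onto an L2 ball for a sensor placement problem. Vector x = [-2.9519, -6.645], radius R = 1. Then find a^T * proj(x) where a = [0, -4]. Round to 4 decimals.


Step 1: Compute ||x|| (intermediates to 6 decimals).
||x|| = sqrt((-2.9519)^2 + (-6.645)^2) = 7.271158
Step 2: Project.
Since ||x|| > R, scale = R/||x|| = 1/7.271158 = 0.13753, proj(x) = scale * x
proj(x) = [-0.405975, -0.913887]
Step 3: Dot product.
a^T * proj(x) = 0*(-0.405975) - 4*(-0.913887) = 3.6555


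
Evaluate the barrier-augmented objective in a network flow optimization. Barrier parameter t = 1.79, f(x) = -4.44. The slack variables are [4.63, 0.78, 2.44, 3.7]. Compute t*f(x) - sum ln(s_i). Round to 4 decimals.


Step 1: Compute log-barrier.
ln values: [1.5326, -0.2485, 0.892, 1.3083]
phi = -(1.5326 - 0.2485 + 0.892 + 1.3083) = -3.4844
Step 2: Compute augmented objective.
t*f(x) = 1.79*-4.44 = -7.9476
Total = -7.9476 - 3.4844 = -11.432


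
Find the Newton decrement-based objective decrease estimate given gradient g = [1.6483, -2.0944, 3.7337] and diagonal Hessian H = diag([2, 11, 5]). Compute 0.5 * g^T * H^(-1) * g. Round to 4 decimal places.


Step 1: H is diagonal, so H^(-1) * g = [0.8242, -0.1904, 0.7467].
Step 2: g^T H^(-1) g = sum_i g_i^2 / H_ii
  = (1.6483)^2/2 + (-2.0944)^2/11 + (3.7337)^2/5
  = 1.3584 + 0.3988 + 2.7881 = 4.5453
Step 3: Objective decrease = 0.5 * g^T H^(-1) g = 2.2727


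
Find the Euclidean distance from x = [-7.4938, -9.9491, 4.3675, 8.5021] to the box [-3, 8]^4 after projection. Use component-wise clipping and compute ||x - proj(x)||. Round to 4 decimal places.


Project each component onto [-3, 8].
clip(-7.4938) = -3.0, clip(-9.9491) = -3.0, clip(4.3675) = 4.3675, clip(8.5021) = 8.0
Projection = [-3.0, -3.0, 4.3675, 8.0]
Squared diffs: [20.1942, 48.29, 0.0, 0.2521]
Distance = sqrt(68.7363) = 8.2907


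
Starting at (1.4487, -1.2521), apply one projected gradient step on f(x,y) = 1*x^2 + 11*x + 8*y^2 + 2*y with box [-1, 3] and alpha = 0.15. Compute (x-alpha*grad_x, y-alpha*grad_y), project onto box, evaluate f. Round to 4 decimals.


Step 1: Compute gradient at (1.4487, -1.2521).
grad_x = 2*1*1.4487 + 11 = 13.8974
grad_y = 2*8*-1.2521 + 2 = -18.0336
Step 2: Gradient step.
x_raw = 1.4487 - 0.15*13.8974 = -0.6359
y_raw = -1.2521 - 0.15*-18.0336 = 1.4529
Step 3: Project onto [-1, 3].
x_proj = clip(-0.6359) = -0.6359
y_proj = clip(1.4529) = 1.4529
Step 4: Evaluate f.
f(-0.6359, 1.4529) = 13.2035


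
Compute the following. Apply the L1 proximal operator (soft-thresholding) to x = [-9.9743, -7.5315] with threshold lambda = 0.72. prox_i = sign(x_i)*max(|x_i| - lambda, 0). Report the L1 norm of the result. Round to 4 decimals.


Soft-thresholding with lambda = 0.72:
prox(-9.9743) = sign(-9.9743)*max(|-9.9743| - 0.72, 0) = -9.2543
prox(-7.5315) = sign(-7.5315)*max(|-7.5315| - 0.72, 0) = -6.8115
prox(x) = [-9.2543, -6.8115]
||prox(x)||_1 = 9.2543 + 6.8115 = 16.0658


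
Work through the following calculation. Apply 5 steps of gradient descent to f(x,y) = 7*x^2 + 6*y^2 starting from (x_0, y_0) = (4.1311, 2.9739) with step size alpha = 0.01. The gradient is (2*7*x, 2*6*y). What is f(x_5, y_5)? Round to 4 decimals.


Gradient descent on f(x,y) = 7*x^2 + 6*y^2.
Starting point: (4.1311, 2.9739), alpha = 0.01
Step 1: grad_x = 2*7*4.1311 = 57.8354, grad_y = 2*6*2.9739 = 35.6868
  x_1 = 4.1311 - 0.01*57.8354 = 3.5527
  y_1 = 2.9739 - 0.01*35.6868 = 2.617
Step 2: grad_x = 2*7*3.5527 = 49.7384, grad_y = 2*6*2.617 = 31.4044
  x_2 = 3.5527 - 0.01*49.7384 = 3.0554
  y_2 = 2.617 - 0.01*31.4044 = 2.303
Step 3: grad_x = 2*7*3.0554 = 42.7751, grad_y = 2*6*2.303 = 27.6359
  x_3 = 3.0554 - 0.01*42.7751 = 2.6276
  y_3 = 2.303 - 0.01*27.6359 = 2.0266
Step 4: grad_x = 2*7*2.6276 = 36.7866, grad_y = 2*6*2.0266 = 24.3196
  x_4 = 2.6276 - 0.01*36.7866 = 2.2597
  y_4 = 2.0266 - 0.01*24.3196 = 1.7834
Step 5: grad_x = 2*7*2.2597 = 31.6364, grad_y = 2*6*1.7834 = 21.4012
  x_5 = 2.2597 - 0.01*31.6364 = 1.9434
  y_5 = 1.7834 - 0.01*21.4012 = 1.5694
f(1.9434, 1.5694) = 7*1.9434^2 + 6*1.5694^2 = 41.2156


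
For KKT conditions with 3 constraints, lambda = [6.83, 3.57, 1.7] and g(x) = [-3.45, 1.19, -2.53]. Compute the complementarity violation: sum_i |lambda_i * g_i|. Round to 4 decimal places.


KKT complementary slackness check:
lambda_1 * g_1 = 6.83 * -3.45 = -23.5635
lambda_2 * g_2 = 3.57 * 1.19 = 4.2483
lambda_3 * g_3 = 1.7 * -2.53 = -4.301
Total violation = 23.5635 + 4.2483 + 4.301 = 32.1128


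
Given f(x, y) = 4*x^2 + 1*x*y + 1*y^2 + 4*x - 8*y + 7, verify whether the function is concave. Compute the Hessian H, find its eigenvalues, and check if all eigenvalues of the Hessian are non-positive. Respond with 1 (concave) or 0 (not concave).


The Hessian of f(x,y) = 4*x^2 + 1*x*y + 1*y^2 + 4*x - 8*y + 7 is:
H = [[8, 1], [1, 2]]
Trace = 8 + 2 = 10
Determinant = 8*2 - (1)^2 = 15
Discriminant = (10)^2 - 4*15 = 40.0
Eigenvalues: lambda_1 = 1.8377, lambda_2 = 8.1623
The function is not concave.

0


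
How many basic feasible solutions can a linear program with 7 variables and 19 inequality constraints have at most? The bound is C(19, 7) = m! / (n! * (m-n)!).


Each vertex corresponds to some choice of n active constraints out of m, so the number of vertices is at most C(m, n) = m! / (n!(m-n)!).
m = 19, n = 7
Numerator: 19 * 18 * 17 * 16 * 15 * 14 * 13
Denominator: 7! = 5040
C(19, 7) = 50388


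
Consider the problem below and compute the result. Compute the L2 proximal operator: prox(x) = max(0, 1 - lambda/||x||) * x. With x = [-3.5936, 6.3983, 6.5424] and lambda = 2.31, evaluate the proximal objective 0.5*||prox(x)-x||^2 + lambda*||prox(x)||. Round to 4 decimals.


Step 1: Compute ||x||.
||x|| = 9.8313
Step 2: Compute scaling factor.
scale = max(0, 1 - 2.31/9.8313) = 0.765
Step 3: prox(x) = [-2.7492, 4.8949, 5.0052]
||prox(x)|| = 7.5213
Step 4: Proximal objective.
0.5*||prox-x||^2 = 2.6681
lambda*||prox|| = 17.3742
Total = 20.0423


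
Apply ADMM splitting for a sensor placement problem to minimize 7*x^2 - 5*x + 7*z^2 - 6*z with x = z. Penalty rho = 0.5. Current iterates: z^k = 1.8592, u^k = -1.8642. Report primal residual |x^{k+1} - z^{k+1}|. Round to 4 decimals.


ADMM iteration with rho = 0.5, z^k = 1.8592, u^k = -1.8642
Step 1: x-update.
Minimize 7*x^2 - 5*x + (0.5/2)*(x - 1.8592 - 1.8642)^2
FOC: (2*7 + 0.5)*x = 5 + 0.5*(1.8592 + 1.8642)
x^{k+1} = 0.4732
Step 2: z-update.
Minimize 7*z^2 - 6*z + (0.5/2)*(0.4732 - z - 1.8642)^2
FOC: (2*7 + 0.5)*z = 6 + 0.5*(0.4732 - 1.8642)
z^{k+1} = 0.3658
Step 3: u-update.
u^{k+1} = -1.8642 + 0.4732 - 0.3658 = -1.7568
Step 4: Primal residual = |0.4732 - 0.3658| = 0.1074


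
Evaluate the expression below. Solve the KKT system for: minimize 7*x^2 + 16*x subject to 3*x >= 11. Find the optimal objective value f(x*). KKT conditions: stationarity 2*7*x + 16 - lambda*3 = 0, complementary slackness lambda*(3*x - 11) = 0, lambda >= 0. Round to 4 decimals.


Step 1: Try lambda = 0 (constraint inactive).
x_unc = -16/(2*7) = -1.1429
Check: 3*-1.1429 = -3.4287 < 11 -- violated!
Step 2: Constraint must be active: 3*x = 11
x* = 11/3 = 3.6667 (rounded; the exact value 11/3 is used below)
lambda = (2*7*(11/3) + 16)/3 = 22.4444
Step 3: Compute optimal value.
f(x*) = 7*(11/3)^2 + 16*(11/3) = 152.7778


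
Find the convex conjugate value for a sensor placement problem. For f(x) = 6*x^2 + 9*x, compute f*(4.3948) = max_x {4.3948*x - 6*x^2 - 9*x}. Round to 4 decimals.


f*(y) = sup_x {y*x - a*x^2 - b*x} = sup_x {(y-b)*x - a*x^2}
FOC: (y - b) - 2a*x = 0 => x* = (y - b)/(2a)
x* = (4.3948 - 9)/(2*6) = -0.3838
f*(4.3948) = (y-b)^2/(4a) = (4.3948 - 9)^2/(4*6)
= 21.2079/24 = 0.8837


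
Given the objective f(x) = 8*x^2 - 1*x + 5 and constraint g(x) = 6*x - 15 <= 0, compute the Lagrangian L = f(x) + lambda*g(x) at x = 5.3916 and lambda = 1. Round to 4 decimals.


Step 1: Evaluate f(x).
f(5.3916) = 8*5.3916^2 - 1*5.3916 + 5 = 232.1632
Step 2: Evaluate g(x).
g(5.3916) = 6*5.3916 - 15 = 17.3496
Step 3: Compute Lagrangian.
L = 232.1632 + 1*17.3496 = 249.5128


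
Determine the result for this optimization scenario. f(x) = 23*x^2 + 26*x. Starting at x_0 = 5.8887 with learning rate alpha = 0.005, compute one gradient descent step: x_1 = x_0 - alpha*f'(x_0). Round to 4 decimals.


We compute the gradient at x_0 and apply the update.
f'(x) = 46*x + 26
f'(5.8887) = 46*5.8887 + 26 = 296.8802
x_1 = 5.8887 - 0.005*296.8802 = 4.4043


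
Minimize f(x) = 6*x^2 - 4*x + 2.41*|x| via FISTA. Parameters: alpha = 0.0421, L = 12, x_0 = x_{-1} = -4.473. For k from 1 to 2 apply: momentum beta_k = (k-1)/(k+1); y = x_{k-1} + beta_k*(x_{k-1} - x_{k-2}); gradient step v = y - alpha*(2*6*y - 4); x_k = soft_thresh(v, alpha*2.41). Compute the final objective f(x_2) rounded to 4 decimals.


FISTA on f(x) = 6*x^2 - 4*x + 2.41*|x|
L = 12, alpha = 0.0421
Iteration 1: beta = 0.0, y = -4.473 + 0.0*(-4.473 + 4.473) = -4.473
  grad(y) = -57.676, v = y - alpha*grad = -2.0448
  prox(v) = soft_thresh(-2.0448, 0.1015) = -1.9434
Iteration 2: beta = 0.3333, y = -1.9434 + 0.3333*(-1.9434 + 4.473) = -1.1002
  grad(y) = -17.2021, v = y - alpha*grad = -0.376
  prox(v) = soft_thresh(-0.376, 0.1015) = -0.2745
f(x_2) = 6*(-0.2745)^2 - 4*(-0.2745) + 2.41*|-0.2745| = 2.2117


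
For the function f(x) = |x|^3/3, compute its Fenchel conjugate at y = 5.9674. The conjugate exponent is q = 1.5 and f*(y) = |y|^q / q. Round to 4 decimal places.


The conjugate exponent q satisfies 1/p + 1/q = 1.
p = 3, so q = 3/(3 - 1) = 1.5
|y|^q = 5.9674^1.5 = 14.5773
f*(5.9674) = 14.5773 / 1.5 = 9.7182


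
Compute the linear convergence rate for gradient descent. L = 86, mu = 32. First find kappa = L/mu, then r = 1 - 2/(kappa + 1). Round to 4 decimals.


Step 1: Compute the condition number.
kappa = L/mu = 86/32 = 2.6875
Step 2: Compute the convergence rate.
r = 1 - 2/(kappa + 1) = 1 - 2*mu/(L + mu) = (L - mu)/(L + mu) = 54/118 = 0.4576


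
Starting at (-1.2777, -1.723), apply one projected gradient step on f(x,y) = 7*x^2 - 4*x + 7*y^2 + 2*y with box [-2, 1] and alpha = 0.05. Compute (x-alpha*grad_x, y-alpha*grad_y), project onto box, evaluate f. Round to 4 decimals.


Step 1: Compute gradient at (-1.2777, -1.723).
grad_x = 2*7*-1.2777 - 4 = -21.8878
grad_y = 2*7*-1.723 + 2 = -22.122
Step 2: Gradient step.
x_raw = -1.2777 - 0.05*-21.8878 = -0.1833
y_raw = -1.723 - 0.05*-22.122 = -0.6169
Step 3: Project onto [-2, 1].
x_proj = clip(-0.1833) = -0.1833
y_proj = clip(-0.6169) = -0.6169
Step 4: Evaluate f.
f(-0.1833, -0.6169) = 2.3986


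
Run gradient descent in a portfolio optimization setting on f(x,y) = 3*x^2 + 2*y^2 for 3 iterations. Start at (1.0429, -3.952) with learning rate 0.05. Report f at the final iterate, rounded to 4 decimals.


Gradient descent on f(x,y) = 3*x^2 + 2*y^2.
Starting point: (1.0429, -3.952), alpha = 0.05
Step 1: grad_x = 2*3*1.0429 = 6.2574, grad_y = 2*2*-3.952 = -15.808
  x_1 = 1.0429 - 0.05*6.2574 = 0.73
  y_1 = -3.952 - 0.05*-15.808 = -3.1616
Step 2: grad_x = 2*3*0.73 = 4.3802, grad_y = 2*2*-3.1616 = -12.6464
  x_2 = 0.73 - 0.05*4.3802 = 0.511
  y_2 = -3.1616 - 0.05*-12.6464 = -2.5293
Step 3: grad_x = 2*3*0.511 = 3.0661, grad_y = 2*2*-2.5293 = -10.1171
  x_3 = 0.511 - 0.05*3.0661 = 0.3577
  y_3 = -2.5293 - 0.05*-10.1171 = -2.0234
f(0.3577, -2.0234) = 3*0.3577^2 + 2*(-2.0234)^2 = 8.5724


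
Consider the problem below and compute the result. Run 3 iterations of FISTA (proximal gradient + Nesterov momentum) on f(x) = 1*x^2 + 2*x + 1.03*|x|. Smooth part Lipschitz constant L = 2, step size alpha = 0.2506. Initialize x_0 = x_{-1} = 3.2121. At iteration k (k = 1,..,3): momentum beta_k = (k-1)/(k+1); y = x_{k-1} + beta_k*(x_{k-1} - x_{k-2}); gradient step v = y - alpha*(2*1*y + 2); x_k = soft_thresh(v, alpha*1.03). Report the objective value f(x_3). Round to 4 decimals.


FISTA on f(x) = 1*x^2 + 2*x + 1.03*|x|
L = 2, alpha = 0.2506
Iteration 1: beta = 0.0, y = 3.2121 + 0.0*(3.2121 - 3.2121) = 3.2121
  grad(y) = 8.4242, v = y - alpha*grad = 1.101
  prox(v) = soft_thresh(1.101, 0.2581) = 0.8429
Iteration 2: beta = 0.3333, y = 0.8429 + 0.3333*(0.8429 - 3.2121) = 0.0531
  grad(y) = 2.1063, v = y - alpha*grad = -0.4747
  prox(v) = soft_thresh(-0.4747, 0.2581) = -0.2166
Iteration 3: beta = 0.5, y = -0.2166 + 0.5*(-0.2166 - 0.8429) = -0.7463
  grad(y) = 0.5074, v = y - alpha*grad = -0.8735
  prox(v) = soft_thresh(-0.8735, 0.2581) = -0.6153
f(x_3) = 1*(-0.6153)^2 + 2*(-0.6153) + 1.03*|-0.6153| = -0.2182


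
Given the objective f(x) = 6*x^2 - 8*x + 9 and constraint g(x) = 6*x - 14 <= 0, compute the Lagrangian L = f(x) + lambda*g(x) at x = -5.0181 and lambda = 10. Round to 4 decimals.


Step 1: Evaluate f(x).
f(-5.0181) = 6*(-5.0181)^2 - 8*(-5.0181) + 9 = 200.2328
Step 2: Evaluate g(x).
g(-5.0181) = 6*-5.0181 - 14 = -44.1086
Step 3: Compute Lagrangian.
L = 200.2328 + 10*-44.1086 = -240.8532


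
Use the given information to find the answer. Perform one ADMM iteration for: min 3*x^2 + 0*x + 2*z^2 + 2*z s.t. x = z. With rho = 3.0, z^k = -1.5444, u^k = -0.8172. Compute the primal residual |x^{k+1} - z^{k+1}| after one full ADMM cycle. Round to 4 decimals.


ADMM iteration with rho = 3.0, z^k = -1.5444, u^k = -0.8172
Step 1: x-update.
Minimize 3*x^2 + 0*x + (3.0/2)*(x + 1.5444 - 0.8172)^2
FOC: (2*3 + 3.0)*x = 0 + 3.0*(-1.5444 + 0.8172)
x^{k+1} = -0.2424
Step 2: z-update.
Minimize 2*z^2 + 2*z + (3.0/2)*(-0.2424 - z - 0.8172)^2
FOC: (2*2 + 3.0)*z = -2 + 3.0*(-0.2424 - 0.8172)
z^{k+1} = -0.7398
Step 3: u-update.
u^{k+1} = -0.8172 - 0.2424 + 0.7398 = -0.3198
Step 4: Primal residual = |-0.2424 + 0.7398| = 0.4974


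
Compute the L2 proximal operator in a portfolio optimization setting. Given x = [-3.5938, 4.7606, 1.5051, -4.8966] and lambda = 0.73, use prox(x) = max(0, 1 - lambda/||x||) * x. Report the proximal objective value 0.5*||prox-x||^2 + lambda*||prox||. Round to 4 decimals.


Step 1: Compute ||x||.
||x|| = 7.8626
Step 2: Compute scaling factor.
scale = max(0, 1 - 0.73/7.8626) = 0.9072
Step 3: prox(x) = [-3.2601, 4.3186, 1.3654, -4.442]
||prox(x)|| = 7.1326
Step 4: Proximal objective.
0.5*||prox-x||^2 = 0.2665
lambda*||prox|| = 5.2068
Total = 5.4733


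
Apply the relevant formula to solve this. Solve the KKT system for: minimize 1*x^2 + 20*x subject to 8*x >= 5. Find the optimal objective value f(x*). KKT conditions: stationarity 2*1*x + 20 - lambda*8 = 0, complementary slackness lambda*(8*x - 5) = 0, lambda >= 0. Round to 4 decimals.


Step 1: Try lambda = 0 (constraint inactive).
x_unc = -20/(2*1) = -10.0
Check: 8*-10.0 = -80.0 < 5 -- violated!
Step 2: Constraint must be active: 8*x = 5
x* = 5/8 = 0.625
lambda = (2*1*0.625 + 20)/8 = 2.6563
Step 3: Compute optimal value.
f(x*) = 1*0.625^2 + 20*0.625 = 12.8906


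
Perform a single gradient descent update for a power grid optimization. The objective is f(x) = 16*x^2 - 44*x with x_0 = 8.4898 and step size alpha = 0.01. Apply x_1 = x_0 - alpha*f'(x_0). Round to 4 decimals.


We compute the gradient at x_0 and apply the update.
f'(x) = 32*x - 44
f'(8.4898) = 32*8.4898 - 44 = 227.6736
x_1 = 8.4898 - 0.01*227.6736 = 6.2131


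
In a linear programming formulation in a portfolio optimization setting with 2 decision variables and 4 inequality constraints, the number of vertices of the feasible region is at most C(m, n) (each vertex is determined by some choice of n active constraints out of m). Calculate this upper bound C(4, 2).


Each vertex corresponds to some choice of n active constraints out of m, so the number of vertices is at most C(m, n) = m! / (n!(m-n)!).
m = 4, n = 2
Numerator: 4 * 3
Denominator: 2! = 2
C(4, 2) = 6


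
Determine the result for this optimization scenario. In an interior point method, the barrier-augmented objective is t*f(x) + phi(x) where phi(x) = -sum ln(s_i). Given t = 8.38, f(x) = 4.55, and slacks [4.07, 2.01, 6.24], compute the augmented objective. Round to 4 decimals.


Step 1: Compute log-barrier.
ln values: [1.4036, 0.6981, 1.831]
phi = -(1.4036 + 0.6981 + 1.831) = -3.9328
Step 2: Compute augmented objective.
t*f(x) = 8.38*4.55 = 38.129
Total = 38.129 - 3.9328 = 34.1962


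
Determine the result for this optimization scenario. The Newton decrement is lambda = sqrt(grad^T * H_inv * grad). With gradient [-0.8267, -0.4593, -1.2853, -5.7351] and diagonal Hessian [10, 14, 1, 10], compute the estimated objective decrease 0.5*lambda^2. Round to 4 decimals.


Step 1: H is diagonal, so H^(-1) * g = [-0.0827, -0.0328, -1.2853, -0.5735].
Step 2: g^T H^(-1) g = sum_i g_i^2 / H_ii
  = (-0.8267)^2/10 + (-0.4593)^2/14 + (-1.2853)^2/1 + (-5.7351)^2/10
  = 0.0683 + 0.0151 + 1.652 + 3.2891 = 5.0245
Step 3: Objective decrease = 0.5 * g^T H^(-1) g = 2.5123


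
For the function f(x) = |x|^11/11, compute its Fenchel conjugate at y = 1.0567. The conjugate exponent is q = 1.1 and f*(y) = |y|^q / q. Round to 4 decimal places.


The conjugate exponent q satisfies 1/p + 1/q = 1.
p = 11, so q = 11/(11 - 1) = 1.1
|y|^q = 1.0567^1.1 = 1.0625
f*(1.0567) = 1.0625 / 1.1 = 0.9659


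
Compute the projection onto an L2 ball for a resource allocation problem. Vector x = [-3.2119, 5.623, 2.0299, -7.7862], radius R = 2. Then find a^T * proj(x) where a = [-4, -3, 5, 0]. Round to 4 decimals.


Step 1: Compute ||x|| (intermediates to 6 decimals).
||x|| = sqrt((-3.2119)^2 + 5.623^2 + 2.0299^2 + (-7.7862)^2) = 10.328593
Step 2: Project.
Since ||x|| > R, scale = R/||x|| = 2/10.328593 = 0.193637, proj(x) = scale * x
proj(x) = [-0.621943, 1.088821, 0.393064, -1.507696]
Step 3: Dot product.
a^T * proj(x) = -4*(-0.621943) - 3*1.088821 + 5*0.393064 + 0*(-1.507696) = 1.1866


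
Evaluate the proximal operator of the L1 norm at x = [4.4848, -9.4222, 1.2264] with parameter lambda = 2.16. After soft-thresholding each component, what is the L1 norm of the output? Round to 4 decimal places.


Soft-thresholding with lambda = 2.16:
prox(4.4848) = sign(4.4848)*max(|4.4848| - 2.16, 0) = 2.3248
prox(-9.4222) = sign(-9.4222)*max(|-9.4222| - 2.16, 0) = -7.2622
prox(1.2264) = sign(1.2264)*max(|1.2264| - 2.16, 0) = 0.0
prox(x) = [2.3248, -7.2622, 0.0]
||prox(x)||_1 = 2.3248 + 7.2622 + 0.0 = 9.587


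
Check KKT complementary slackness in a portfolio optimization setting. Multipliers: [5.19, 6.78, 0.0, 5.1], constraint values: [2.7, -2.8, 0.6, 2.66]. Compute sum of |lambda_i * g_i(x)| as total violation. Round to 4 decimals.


KKT complementary slackness check:
lambda_1 * g_1 = 5.19 * 2.7 = 14.013
lambda_2 * g_2 = 6.78 * -2.8 = -18.984
lambda_3 * g_3 = 0.0 * 0.6 = 0.0
lambda_4 * g_4 = 5.1 * 2.66 = 13.566
Total violation = 14.013 + 18.984 + 0.0 + 13.566 = 46.563


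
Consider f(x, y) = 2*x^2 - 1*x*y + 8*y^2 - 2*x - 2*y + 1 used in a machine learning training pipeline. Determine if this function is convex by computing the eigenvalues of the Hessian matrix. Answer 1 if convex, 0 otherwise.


The Hessian of f(x,y) = 2*x^2 - 1*x*y + 8*y^2 - 2*x - 2*y + 1 is:
H = [[4, -1], [-1, 16]]
Trace = 4 + 16 = 20
Determinant = 4*16 - (-1)^2 = 63
Discriminant = (20)^2 - 4*63 = 148.0
Eigenvalues: lambda_1 = 3.9172, lambda_2 = 16.0828
The function is convex.

1


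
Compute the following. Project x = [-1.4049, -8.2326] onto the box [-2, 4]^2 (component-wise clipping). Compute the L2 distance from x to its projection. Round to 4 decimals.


Project each component onto [-2, 4].
clip(-1.4049) = -1.4049, clip(-8.2326) = -2.0
Projection = [-1.4049, -2.0]
Squared diffs: [0.0, 38.8453]
Distance = sqrt(38.8453) = 6.2326


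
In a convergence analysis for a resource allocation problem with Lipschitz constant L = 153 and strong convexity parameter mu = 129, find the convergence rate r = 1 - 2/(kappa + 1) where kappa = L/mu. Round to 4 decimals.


Step 1: Compute the condition number.
kappa = L/mu = 153/129 = 1.186
Step 2: Compute the convergence rate.
r = 1 - 2/(kappa + 1) = 1 - 2*mu/(L + mu) = (L - mu)/(L + mu) = 24/282 = 0.0851


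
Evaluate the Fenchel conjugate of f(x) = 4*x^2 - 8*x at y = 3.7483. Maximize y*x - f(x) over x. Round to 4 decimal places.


f*(y) = sup_x {y*x - a*x^2 - b*x} = sup_x {(y-b)*x - a*x^2}
FOC: (y - b) - 2a*x = 0 => x* = (y - b)/(2a)
x* = (3.7483 + 8)/(2*4) = 1.4685
f*(3.7483) = (y-b)^2/(4a) = (3.7483 + 8)^2/(4*4)
= 138.0226/16 = 8.6264


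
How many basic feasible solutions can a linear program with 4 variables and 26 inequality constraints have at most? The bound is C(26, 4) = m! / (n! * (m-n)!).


Each vertex corresponds to some choice of n active constraints out of m, so the number of vertices is at most C(m, n) = m! / (n!(m-n)!).
m = 26, n = 4
Numerator: 26 * 25 * 24 * 23
Denominator: 4! = 24
C(26, 4) = 14950


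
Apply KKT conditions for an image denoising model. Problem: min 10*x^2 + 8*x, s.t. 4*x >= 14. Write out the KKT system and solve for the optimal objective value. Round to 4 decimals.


Step 1: Try lambda = 0 (constraint inactive).
x_unc = -8/(2*10) = -0.4
Check: 4*-0.4 = -1.6 < 14 -- violated!
Step 2: Constraint must be active: 4*x = 14
x* = 14/4 = 3.5
lambda = (2*10*3.5 + 8)/4 = 19.5
Step 3: Compute optimal value.
f(x*) = 10*3.5^2 + 8*3.5 = 150.5


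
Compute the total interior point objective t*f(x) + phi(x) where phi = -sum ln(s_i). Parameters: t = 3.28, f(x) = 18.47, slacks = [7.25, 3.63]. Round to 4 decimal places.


Step 1: Compute log-barrier.
ln values: [1.981, 1.2892]
phi = -(1.981 + 1.2892) = -3.2702
Step 2: Compute augmented objective.
t*f(x) = 3.28*18.47 = 60.5816
Total = 60.5816 - 3.2702 = 57.3114


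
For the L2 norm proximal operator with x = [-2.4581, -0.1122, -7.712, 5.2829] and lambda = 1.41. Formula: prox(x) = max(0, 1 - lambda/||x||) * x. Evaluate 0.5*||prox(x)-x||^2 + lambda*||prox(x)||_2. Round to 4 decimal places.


Step 1: Compute ||x||.
||x|| = 9.6664
Step 2: Compute scaling factor.
scale = max(0, 1 - 1.41/9.6664) = 0.8541
Step 3: prox(x) = [-2.0995, -0.0958, -6.5871, 4.5123]
||prox(x)|| = 8.2564
Step 4: Proximal objective.
0.5*||prox-x||^2 = 0.9941
lambda*||prox|| = 11.6415
Total = 12.6355


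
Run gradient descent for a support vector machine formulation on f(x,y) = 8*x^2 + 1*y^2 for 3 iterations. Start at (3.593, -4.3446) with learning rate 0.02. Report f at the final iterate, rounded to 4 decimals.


Gradient descent on f(x,y) = 8*x^2 + 1*y^2.
Starting point: (3.593, -4.3446), alpha = 0.02
Step 1: grad_x = 2*8*3.593 = 57.488, grad_y = 2*1*-4.3446 = -8.6892
  x_1 = 3.593 - 0.02*57.488 = 2.4432
  y_1 = -4.3446 - 0.02*-8.6892 = -4.1708
Step 2: grad_x = 2*8*2.4432 = 39.0918, grad_y = 2*1*-4.1708 = -8.3416
  x_2 = 2.4432 - 0.02*39.0918 = 1.6614
  y_2 = -4.1708 - 0.02*-8.3416 = -4.004
Step 3: grad_x = 2*8*1.6614 = 26.5825, grad_y = 2*1*-4.004 = -8.008
  x_3 = 1.6614 - 0.02*26.5825 = 1.1298
  y_3 = -4.004 - 0.02*-8.008 = -3.8438
f(1.1298, -3.8438) = 8*1.1298^2 + 1*(-3.8438)^2 = 24.9857


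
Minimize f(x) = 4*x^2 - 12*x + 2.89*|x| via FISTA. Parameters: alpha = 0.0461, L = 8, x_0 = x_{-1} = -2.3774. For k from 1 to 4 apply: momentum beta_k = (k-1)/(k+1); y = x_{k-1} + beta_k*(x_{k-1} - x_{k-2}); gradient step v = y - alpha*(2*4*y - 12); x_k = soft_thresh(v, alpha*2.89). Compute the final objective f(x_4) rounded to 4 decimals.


FISTA on f(x) = 4*x^2 - 12*x + 2.89*|x|
L = 8, alpha = 0.0461
Iteration 1: beta = 0.0, y = -2.3774 + 0.0*(-2.3774 + 2.3774) = -2.3774
  grad(y) = -31.0192, v = y - alpha*grad = -0.9474
  prox(v) = soft_thresh(-0.9474, 0.1332) = -0.8142
Iteration 2: beta = 0.3333, y = -0.8142 + 0.3333*(-0.8142 + 2.3774) = -0.2931
  grad(y) = -14.3449, v = y - alpha*grad = 0.3682
  prox(v) = soft_thresh(0.3682, 0.1332) = 0.235
Iteration 3: beta = 0.5, y = 0.235 + 0.5*(0.235 + 0.8142) = 0.7595
  grad(y) = -5.9238, v = y - alpha*grad = 1.0326
  prox(v) = soft_thresh(1.0326, 0.1332) = 0.8994
Iteration 4: beta = 0.6, y = 0.8994 + 0.6*(0.8994 - 0.235) = 1.298
  grad(y) = -1.6157, v = y - alpha*grad = 1.3725
  prox(v) = soft_thresh(1.3725, 0.1332) = 1.2393
f(x_4) = 4*1.2393^2 - 12*1.2393 + 2.89*|1.2393| = -5.1466


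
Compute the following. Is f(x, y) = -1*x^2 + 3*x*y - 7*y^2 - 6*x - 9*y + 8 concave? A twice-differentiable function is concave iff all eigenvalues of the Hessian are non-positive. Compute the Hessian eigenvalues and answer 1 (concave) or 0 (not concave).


The Hessian of f(x,y) = -1*x^2 + 3*x*y - 7*y^2 - 6*x - 9*y + 8 is:
H = [[-2, 3], [3, -14]]
Trace = -2 - 14 = -16
Determinant = -2*-14 - (3)^2 = 19
Discriminant = (-16)^2 - 4*19 = 180.0
Eigenvalues: lambda_1 = -14.7082, lambda_2 = -1.2918
The function is concave.

1


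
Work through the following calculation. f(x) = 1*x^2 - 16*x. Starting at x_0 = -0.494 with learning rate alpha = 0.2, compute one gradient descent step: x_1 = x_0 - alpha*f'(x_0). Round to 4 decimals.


We compute the gradient at x_0 and apply the update.
f'(x) = 2*x - 16
f'(-0.494) = 2*-0.494 - 16 = -16.988
x_1 = -0.494 - 0.2*-16.988 = 2.9036


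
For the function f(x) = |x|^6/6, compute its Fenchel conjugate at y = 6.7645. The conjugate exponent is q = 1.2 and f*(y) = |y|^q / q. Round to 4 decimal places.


The conjugate exponent q satisfies 1/p + 1/q = 1.
p = 6, so q = 6/(6 - 1) = 1.2
|y|^q = 6.7645^1.2 = 9.9148
f*(6.7645) = 9.9148 / 1.2 = 8.2623


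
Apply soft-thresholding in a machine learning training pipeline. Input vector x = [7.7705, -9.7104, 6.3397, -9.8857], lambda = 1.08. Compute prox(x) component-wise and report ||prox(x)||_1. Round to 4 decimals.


Soft-thresholding with lambda = 1.08:
prox(7.7705) = sign(7.7705)*max(|7.7705| - 1.08, 0) = 6.6905
prox(-9.7104) = sign(-9.7104)*max(|-9.7104| - 1.08, 0) = -8.6304
prox(6.3397) = sign(6.3397)*max(|6.3397| - 1.08, 0) = 5.2597
prox(-9.8857) = sign(-9.8857)*max(|-9.8857| - 1.08, 0) = -8.8057
prox(x) = [6.6905, -8.6304, 5.2597, -8.8057]
||prox(x)||_1 = 6.6905 + 8.6304 + 5.2597 + 8.8057 = 29.3863


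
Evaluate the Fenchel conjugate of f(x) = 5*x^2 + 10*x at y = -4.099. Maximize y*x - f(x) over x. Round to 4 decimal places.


f*(y) = sup_x {y*x - a*x^2 - b*x} = sup_x {(y-b)*x - a*x^2}
FOC: (y - b) - 2a*x = 0 => x* = (y - b)/(2a)
x* = (-4.099 - 10)/(2*5) = -1.4099
f*(-4.099) = (y-b)^2/(4a) = (-4.099 - 10)^2/(4*5)
= 198.7818/20 = 9.9391


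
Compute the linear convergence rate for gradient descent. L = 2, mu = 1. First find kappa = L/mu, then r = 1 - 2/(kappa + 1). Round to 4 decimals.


Step 1: Compute the condition number.
kappa = L/mu = 2/1 = 2.0
Step 2: Compute the convergence rate.
r = 1 - 2/(kappa + 1) = 1 - 2*mu/(L + mu) = (L - mu)/(L + mu) = 1/3 = 0.3333


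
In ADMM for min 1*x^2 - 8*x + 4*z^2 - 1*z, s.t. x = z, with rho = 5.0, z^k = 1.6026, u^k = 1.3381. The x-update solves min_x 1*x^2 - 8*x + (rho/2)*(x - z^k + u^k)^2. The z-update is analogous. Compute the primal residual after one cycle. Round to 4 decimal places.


ADMM iteration with rho = 5.0, z^k = 1.6026, u^k = 1.3381
Step 1: x-update.
Minimize 1*x^2 - 8*x + (5.0/2)*(x - 1.6026 + 1.3381)^2
FOC: (2*1 + 5.0)*x = 8 + 5.0*(1.6026 - 1.3381)
x^{k+1} = 1.3318
Step 2: z-update.
Minimize 4*z^2 - 1*z + (5.0/2)*(1.3318 - z + 1.3381)^2
FOC: (2*4 + 5.0)*z = 1 + 5.0*(1.3318 + 1.3381)
z^{k+1} = 1.1038
Step 3: u-update.
u^{k+1} = 1.3381 + 1.3318 - 1.1038 = 1.5661
Step 4: Primal residual = |1.3318 - 1.1038| = 0.228


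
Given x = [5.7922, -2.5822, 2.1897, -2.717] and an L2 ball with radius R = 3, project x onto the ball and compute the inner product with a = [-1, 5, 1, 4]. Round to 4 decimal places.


Step 1: Compute ||x|| (intermediates to 6 decimals).
||x|| = sqrt(5.7922^2 + (-2.5822)^2 + 2.1897^2 + (-2.717)^2) = 7.238385
Step 2: Project.
Since ||x|| > R, scale = R/||x|| = 3/7.238385 = 0.414457, proj(x) = scale * x
proj(x) = [2.400618, -1.070211, 0.907536, -1.12608]
Step 3: Dot product.
a^T * proj(x) = -1*2.400618 + 5*(-1.070211) + 1*0.907536 + 4*(-1.12608) = -11.3485


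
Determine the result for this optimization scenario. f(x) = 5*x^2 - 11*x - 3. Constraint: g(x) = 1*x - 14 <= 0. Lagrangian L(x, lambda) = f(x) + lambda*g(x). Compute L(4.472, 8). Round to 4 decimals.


Step 1: Evaluate f(x).
f(4.472) = 5*4.472^2 - 11*4.472 - 3 = 47.8019
Step 2: Evaluate g(x).
g(4.472) = 1*4.472 - 14 = -9.528
Step 3: Compute Lagrangian.
L = 47.8019 + 8*-9.528 = -28.4221


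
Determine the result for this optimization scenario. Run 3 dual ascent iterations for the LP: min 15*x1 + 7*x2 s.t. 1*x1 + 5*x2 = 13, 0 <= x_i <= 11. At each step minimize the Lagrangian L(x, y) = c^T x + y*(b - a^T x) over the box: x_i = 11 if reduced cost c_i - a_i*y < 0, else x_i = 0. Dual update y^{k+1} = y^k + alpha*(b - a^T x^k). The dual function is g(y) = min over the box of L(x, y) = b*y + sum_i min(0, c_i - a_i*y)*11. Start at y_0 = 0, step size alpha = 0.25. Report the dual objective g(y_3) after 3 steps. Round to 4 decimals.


Dual ascent for LP: min 15*x1 + 7*x2, 1*x1 + 5*x2 = 13, 0 <= x_i <= 11
Step 1: y^k = 0.0, reduced costs: (15.0, 7.0)
  x^k = (0.0, 0.0), subgradient = b - a^T x = 13.0
  y^{k+1} = 0.0 + 0.25*13.0 = 3.25
Step 2: y^k = 3.25, reduced costs: (11.75, -9.25)
  x^k = (0.0, 11.0), subgradient = b - a^T x = -42.0
  y^{k+1} = 3.25 + 0.25*-42.0 = -7.25
Step 3: y^k = -7.25, reduced costs: (22.25, 43.25)
  x^k = (0.0, 0.0), subgradient = b - a^T x = 13.0
  y^{k+1} = -7.25 + 0.25*13.0 = -4.0
Dual objective at y_3 = -4.0: reduced costs (19.0, 27.0), box minimizer x = (0.0, 0.0)
g(y_3) = b*y + (c1 - a1*y)*x1 + (c2 - a2*y)*x2 = 13*(-4.0) + 19.0*0.0 + 27.0*0.0 = -52.0 + 0.0 + 0.0 = -52.0


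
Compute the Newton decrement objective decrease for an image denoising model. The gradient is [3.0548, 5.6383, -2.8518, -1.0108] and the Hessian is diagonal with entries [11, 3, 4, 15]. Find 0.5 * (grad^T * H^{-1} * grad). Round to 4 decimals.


Step 1: H is diagonal, so H^(-1) * g = [0.2777, 1.8794, -0.713, -0.0674].
Step 2: g^T H^(-1) g = sum_i g_i^2 / H_ii
  = (3.0548)^2/11 + (5.6383)^2/3 + (-2.8518)^2/4 + (-1.0108)^2/15
  = 0.8483 + 10.5968 + 2.0332 + 0.0681 = 13.5465
Step 3: Objective decrease = 0.5 * g^T H^(-1) g = 6.7732


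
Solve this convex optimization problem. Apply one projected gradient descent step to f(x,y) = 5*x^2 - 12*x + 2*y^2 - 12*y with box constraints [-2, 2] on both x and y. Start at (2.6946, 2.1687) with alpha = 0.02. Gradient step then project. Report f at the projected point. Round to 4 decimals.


Step 1: Compute gradient at (2.6946, 2.1687).
grad_x = 2*5*2.6946 - 12 = 14.946
grad_y = 2*2*2.1687 - 12 = -3.3252
Step 2: Gradient step.
x_raw = 2.6946 - 0.02*14.946 = 2.3957
y_raw = 2.1687 - 0.02*-3.3252 = 2.2352
Step 3: Project onto [-2, 2].
x_proj = clip(2.3957) = 2.0
y_proj = clip(2.2352) = 2.0
Step 4: Evaluate f.
f(2.0, 2.0) = -20.0


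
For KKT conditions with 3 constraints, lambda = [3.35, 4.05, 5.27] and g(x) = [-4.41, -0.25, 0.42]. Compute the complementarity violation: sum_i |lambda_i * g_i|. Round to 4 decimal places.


KKT complementary slackness check:
lambda_1 * g_1 = 3.35 * -4.41 = -14.7735
lambda_2 * g_2 = 4.05 * -0.25 = -1.0125
lambda_3 * g_3 = 5.27 * 0.42 = 2.2134
Total violation = 14.7735 + 1.0125 + 2.2134 = 17.9994


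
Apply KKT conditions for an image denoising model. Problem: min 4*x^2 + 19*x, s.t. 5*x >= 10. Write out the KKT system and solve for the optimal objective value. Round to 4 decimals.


Step 1: Try lambda = 0 (constraint inactive).
x_unc = -19/(2*4) = -2.375
Check: 5*-2.375 = -11.875 < 10 -- violated!
Step 2: Constraint must be active: 5*x = 10
x* = 10/5 = 2.0
lambda = (2*4*2.0 + 19)/5 = 7.0
Step 3: Compute optimal value.
f(x*) = 4*2.0^2 + 19*2.0 = 54.0


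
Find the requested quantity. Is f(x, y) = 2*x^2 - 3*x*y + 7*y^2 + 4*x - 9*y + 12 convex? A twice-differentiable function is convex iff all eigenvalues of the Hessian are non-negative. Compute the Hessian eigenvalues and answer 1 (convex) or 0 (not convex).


The Hessian of f(x,y) = 2*x^2 - 3*x*y + 7*y^2 + 4*x - 9*y + 12 is:
H = [[4, -3], [-3, 14]]
Trace = 4 + 14 = 18
Determinant = 4*14 - (-3)^2 = 47
Discriminant = (18)^2 - 4*47 = 136.0
Eigenvalues: lambda_1 = 3.169, lambda_2 = 14.831
The function is convex.

1


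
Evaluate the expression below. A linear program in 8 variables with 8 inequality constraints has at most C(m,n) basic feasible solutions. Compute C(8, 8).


Each vertex corresponds to some choice of n active constraints out of m, so the number of vertices is at most C(m, n) = m! / (n!(m-n)!).
m = 8, n = 8
Numerator: 8 * 7 * 6 * 5 * 4 * 3 * 2 * 1
Denominator: 8! = 40320
C(8, 8) = 1


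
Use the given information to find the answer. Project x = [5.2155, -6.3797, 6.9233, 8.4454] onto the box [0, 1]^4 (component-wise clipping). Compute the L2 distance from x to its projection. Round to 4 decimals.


Project each component onto [0, 1].
clip(5.2155) = 1.0, clip(-6.3797) = 0.0, clip(6.9233) = 1.0, clip(8.4454) = 1.0
Projection = [1.0, 0.0, 1.0, 1.0]
Squared diffs: [17.7704, 40.7006, 35.0855, 55.434]
Distance = sqrt(148.9905) = 12.2062


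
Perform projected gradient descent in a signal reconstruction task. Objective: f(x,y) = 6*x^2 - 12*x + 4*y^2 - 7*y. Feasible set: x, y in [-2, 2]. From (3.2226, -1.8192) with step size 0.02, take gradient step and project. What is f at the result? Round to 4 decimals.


Step 1: Compute gradient at (3.2226, -1.8192).
grad_x = 2*6*3.2226 - 12 = 26.6712
grad_y = 2*4*-1.8192 - 7 = -21.5536
Step 2: Gradient step.
x_raw = 3.2226 - 0.02*26.6712 = 2.6892
y_raw = -1.8192 - 0.02*-21.5536 = -1.3881
Step 3: Project onto [-2, 2].
x_proj = clip(2.6892) = 2.0
y_proj = clip(-1.3881) = -1.3881
Step 4: Evaluate f.
f(2.0, -1.3881) = 17.4245


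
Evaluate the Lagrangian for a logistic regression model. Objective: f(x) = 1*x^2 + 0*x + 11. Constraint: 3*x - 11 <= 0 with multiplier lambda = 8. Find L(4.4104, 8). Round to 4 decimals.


Step 1: Evaluate f(x).
f(4.4104) = 1*4.4104^2 + 0*4.4104 + 11 = 30.4516
Step 2: Evaluate g(x).
g(4.4104) = 3*4.4104 - 11 = 2.2312
Step 3: Compute Lagrangian.
L = 30.4516 + 8*2.2312 = 48.3012


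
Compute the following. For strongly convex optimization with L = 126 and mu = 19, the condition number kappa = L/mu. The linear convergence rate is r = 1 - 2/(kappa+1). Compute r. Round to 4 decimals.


Step 1: Compute the condition number.
kappa = L/mu = 126/19 = 6.6316
Step 2: Compute the convergence rate.
r = 1 - 2/(kappa + 1) = 1 - 2*mu/(L + mu) = (L - mu)/(L + mu) = 107/145 = 0.7379


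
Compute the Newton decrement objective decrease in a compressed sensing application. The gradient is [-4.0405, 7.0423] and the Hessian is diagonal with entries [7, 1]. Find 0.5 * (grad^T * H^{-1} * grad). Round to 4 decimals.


Step 1: H is diagonal, so H^(-1) * g = [-0.5772, 7.0423].
Step 2: g^T H^(-1) g = sum_i g_i^2 / H_ii
  = (-4.0405)^2/7 + (7.0423)^2/1
  = 2.3322 + 49.594 = 51.9262
Step 3: Objective decrease = 0.5 * g^T H^(-1) g = 25.9631


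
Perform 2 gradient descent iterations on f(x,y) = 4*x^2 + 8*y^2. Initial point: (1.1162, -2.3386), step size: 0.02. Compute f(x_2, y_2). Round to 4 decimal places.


Gradient descent on f(x,y) = 4*x^2 + 8*y^2.
Starting point: (1.1162, -2.3386), alpha = 0.02
Step 1: grad_x = 2*4*1.1162 = 8.9296, grad_y = 2*8*-2.3386 = -37.4176
  x_1 = 1.1162 - 0.02*8.9296 = 0.9376
  y_1 = -2.3386 - 0.02*-37.4176 = -1.5902
Step 2: grad_x = 2*4*0.9376 = 7.5009, grad_y = 2*8*-1.5902 = -25.444
  x_2 = 0.9376 - 0.02*7.5009 = 0.7876
  y_2 = -1.5902 - 0.02*-25.444 = -1.0814
f(0.7876, -1.0814) = 4*0.7876^2 + 8*(-1.0814)^2 = 11.8361


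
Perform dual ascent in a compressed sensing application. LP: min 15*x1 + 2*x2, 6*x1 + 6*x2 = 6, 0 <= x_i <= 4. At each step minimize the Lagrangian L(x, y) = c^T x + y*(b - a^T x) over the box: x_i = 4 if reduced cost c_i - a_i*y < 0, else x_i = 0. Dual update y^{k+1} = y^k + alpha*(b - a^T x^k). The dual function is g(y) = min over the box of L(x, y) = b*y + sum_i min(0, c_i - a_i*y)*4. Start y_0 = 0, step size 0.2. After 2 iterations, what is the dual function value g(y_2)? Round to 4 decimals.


Dual ascent for LP: min 15*x1 + 2*x2, 6*x1 + 6*x2 = 6, 0 <= x_i <= 4
Step 1: y^k = 0.0, reduced costs: (15.0, 2.0)
  x^k = (0.0, 0.0), subgradient = b - a^T x = 6.0
  y^{k+1} = 0.0 + 0.2*6.0 = 1.2
Step 2: y^k = 1.2, reduced costs: (7.8, -5.2)
  x^k = (0.0, 4.0), subgradient = b - a^T x = -18.0
  y^{k+1} = 1.2 + 0.2*-18.0 = -2.4
Dual objective at y_2 = -2.4: reduced costs (29.4, 16.4), box minimizer x = (0.0, 0.0)
g(y_2) = b*y + (c1 - a1*y)*x1 + (c2 - a2*y)*x2 = 6*(-2.4) + 29.4*0.0 + 16.4*0.0 = -14.4 + 0.0 + 0.0 = -14.4
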